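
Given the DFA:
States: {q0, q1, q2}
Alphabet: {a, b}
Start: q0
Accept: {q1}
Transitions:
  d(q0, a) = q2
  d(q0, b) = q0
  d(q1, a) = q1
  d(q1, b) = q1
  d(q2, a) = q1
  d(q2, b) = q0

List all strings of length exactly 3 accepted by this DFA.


All strings of length 3: 8 total
Accepted: 3

"aaa", "aab", "baa"


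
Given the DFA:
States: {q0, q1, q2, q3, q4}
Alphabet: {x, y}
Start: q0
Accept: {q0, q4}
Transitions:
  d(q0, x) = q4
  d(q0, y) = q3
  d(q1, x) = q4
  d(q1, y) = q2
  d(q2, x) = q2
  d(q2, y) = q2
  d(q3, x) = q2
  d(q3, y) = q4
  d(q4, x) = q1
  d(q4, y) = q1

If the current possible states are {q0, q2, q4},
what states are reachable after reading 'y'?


Apply transition on 'y' from each current state:
  d(q0, y) = q3
  d(q2, y) = q2
  d(q4, y) = q1

{q1, q2, q3}


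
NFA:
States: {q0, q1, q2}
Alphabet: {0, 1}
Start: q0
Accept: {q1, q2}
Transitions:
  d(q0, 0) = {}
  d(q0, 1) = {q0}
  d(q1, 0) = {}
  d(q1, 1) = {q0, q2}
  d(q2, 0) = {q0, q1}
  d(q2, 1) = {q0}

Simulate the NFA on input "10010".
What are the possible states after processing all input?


Start: {q0}
  --1--> {q0}
  --0--> {}
  --0--> {}
  --1--> {}
  --0--> {}

{} (empty set, no valid transitions)


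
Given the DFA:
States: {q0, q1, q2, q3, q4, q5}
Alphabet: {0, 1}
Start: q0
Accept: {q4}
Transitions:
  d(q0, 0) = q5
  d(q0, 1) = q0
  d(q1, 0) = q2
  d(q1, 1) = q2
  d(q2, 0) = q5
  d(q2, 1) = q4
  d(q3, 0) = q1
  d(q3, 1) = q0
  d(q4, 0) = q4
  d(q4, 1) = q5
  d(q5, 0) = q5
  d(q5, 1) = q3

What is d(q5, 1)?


Looking up transition d(q5, 1)

q3


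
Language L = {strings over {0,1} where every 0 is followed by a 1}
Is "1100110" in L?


'00' present: True; ends with '0': True

No, "1100110" is not in L


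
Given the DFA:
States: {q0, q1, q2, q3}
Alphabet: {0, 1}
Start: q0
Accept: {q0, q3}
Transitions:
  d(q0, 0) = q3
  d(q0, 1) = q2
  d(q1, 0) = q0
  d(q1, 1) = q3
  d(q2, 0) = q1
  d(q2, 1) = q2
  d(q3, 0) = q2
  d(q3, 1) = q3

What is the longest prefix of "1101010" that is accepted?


Run the DFA, marking each prefix where the state is accepting:
  "" -> q0 [accept]
  "1" -> q2 [reject]
  "11" -> q2 [reject]
  "110" -> q1 [reject]
  "1101" -> q3 [accept]
  "11010" -> q2 [reject]
  "110101" -> q2 [reject]
  "1101010" -> q1 [reject]

"1101"


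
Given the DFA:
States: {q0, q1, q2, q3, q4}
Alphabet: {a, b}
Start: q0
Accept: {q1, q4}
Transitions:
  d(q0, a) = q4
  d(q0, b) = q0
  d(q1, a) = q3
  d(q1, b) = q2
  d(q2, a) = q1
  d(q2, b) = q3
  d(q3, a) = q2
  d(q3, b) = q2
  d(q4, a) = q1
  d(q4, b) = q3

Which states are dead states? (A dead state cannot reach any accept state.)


Forward reachability from each state:
  q0 -> reaches accept state q1 (live)
  q1 -> reaches accept state q1 (live)
  q2 -> reaches accept state q1 (live)
  q3 -> reaches accept state q1 (live)
  q4 -> reaches accept state q1 (live)

None (all states can reach an accept state)


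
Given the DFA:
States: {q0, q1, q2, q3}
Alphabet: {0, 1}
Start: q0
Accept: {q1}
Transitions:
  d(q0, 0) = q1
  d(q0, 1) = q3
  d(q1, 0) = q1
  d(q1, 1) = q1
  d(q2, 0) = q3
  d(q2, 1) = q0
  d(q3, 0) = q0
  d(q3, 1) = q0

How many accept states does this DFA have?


Accept states listed: {q1}
Counting: q1(1)

1


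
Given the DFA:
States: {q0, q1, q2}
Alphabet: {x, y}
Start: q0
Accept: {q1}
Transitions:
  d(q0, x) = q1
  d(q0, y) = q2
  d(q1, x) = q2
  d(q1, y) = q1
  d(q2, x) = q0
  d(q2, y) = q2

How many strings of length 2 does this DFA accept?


Enumerating all length-2 strings:
  "xx" -> q2 [reject]
  "xy" -> q1 [accept]
  "yx" -> q0 [reject]
  "yy" -> q2 [reject]

1 out of 4


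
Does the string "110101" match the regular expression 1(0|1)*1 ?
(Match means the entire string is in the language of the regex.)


|string| = 6; first = '1'; last = '1'

Yes, "110101" matches 1(0|1)*1


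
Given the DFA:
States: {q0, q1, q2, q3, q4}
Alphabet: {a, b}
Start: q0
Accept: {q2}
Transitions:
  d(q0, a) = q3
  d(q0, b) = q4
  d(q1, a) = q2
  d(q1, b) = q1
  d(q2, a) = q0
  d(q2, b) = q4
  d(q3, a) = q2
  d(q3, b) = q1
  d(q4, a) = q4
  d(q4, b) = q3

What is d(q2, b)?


Looking up transition d(q2, b)

q4


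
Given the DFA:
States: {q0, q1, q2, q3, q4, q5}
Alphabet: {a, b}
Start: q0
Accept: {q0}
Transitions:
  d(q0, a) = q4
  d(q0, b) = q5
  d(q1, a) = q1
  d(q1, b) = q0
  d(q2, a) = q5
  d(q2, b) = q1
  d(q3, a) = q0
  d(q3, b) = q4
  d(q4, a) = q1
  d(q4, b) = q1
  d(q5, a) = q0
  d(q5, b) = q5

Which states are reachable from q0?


BFS from q0:
  layer 0: {q0}
  layer 1: {q4, q5}
  layer 2: {q1}

{q0, q1, q4, q5}


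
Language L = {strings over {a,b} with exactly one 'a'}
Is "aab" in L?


count('a') = 2

No, "aab" is not in L


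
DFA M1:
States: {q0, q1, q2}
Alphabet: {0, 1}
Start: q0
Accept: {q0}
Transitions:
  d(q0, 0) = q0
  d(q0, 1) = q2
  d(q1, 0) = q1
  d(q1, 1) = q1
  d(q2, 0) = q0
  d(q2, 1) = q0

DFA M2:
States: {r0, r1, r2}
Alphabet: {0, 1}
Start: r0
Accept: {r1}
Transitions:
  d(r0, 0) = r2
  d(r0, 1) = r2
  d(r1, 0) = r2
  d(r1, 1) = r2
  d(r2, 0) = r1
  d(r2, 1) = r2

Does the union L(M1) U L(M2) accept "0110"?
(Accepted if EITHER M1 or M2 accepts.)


M1: final=q0 accepted=True
M2: final=r1 accepted=True

Yes, union accepts


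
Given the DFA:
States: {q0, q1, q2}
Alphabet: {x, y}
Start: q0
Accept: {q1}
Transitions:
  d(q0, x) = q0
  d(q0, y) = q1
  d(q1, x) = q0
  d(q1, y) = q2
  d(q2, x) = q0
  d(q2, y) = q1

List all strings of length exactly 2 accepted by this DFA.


All strings of length 2: 4 total
Accepted: 1

"xy"


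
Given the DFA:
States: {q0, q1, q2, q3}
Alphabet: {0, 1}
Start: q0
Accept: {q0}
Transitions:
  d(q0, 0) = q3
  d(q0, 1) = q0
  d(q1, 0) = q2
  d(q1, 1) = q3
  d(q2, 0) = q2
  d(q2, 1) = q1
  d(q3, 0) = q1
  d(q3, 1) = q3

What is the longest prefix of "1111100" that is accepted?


Run the DFA, marking each prefix where the state is accepting:
  "" -> q0 [accept]
  "1" -> q0 [accept]
  "11" -> q0 [accept]
  "111" -> q0 [accept]
  "1111" -> q0 [accept]
  "11111" -> q0 [accept]
  "111110" -> q3 [reject]
  "1111100" -> q1 [reject]

"11111"


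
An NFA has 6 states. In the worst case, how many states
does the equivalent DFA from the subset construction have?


Subset construction: one DFA state per subset of NFA states.
2^6 = 64

64


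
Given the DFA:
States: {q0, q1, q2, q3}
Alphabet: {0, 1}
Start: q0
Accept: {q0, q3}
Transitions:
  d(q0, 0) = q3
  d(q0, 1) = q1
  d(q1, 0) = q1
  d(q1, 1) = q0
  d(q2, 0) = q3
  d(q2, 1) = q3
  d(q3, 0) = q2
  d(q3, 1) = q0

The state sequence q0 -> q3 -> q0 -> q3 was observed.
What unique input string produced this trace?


Trace back each transition to find the symbol:
  q0 --[0]--> q3
  q3 --[1]--> q0
  q0 --[0]--> q3

"010"


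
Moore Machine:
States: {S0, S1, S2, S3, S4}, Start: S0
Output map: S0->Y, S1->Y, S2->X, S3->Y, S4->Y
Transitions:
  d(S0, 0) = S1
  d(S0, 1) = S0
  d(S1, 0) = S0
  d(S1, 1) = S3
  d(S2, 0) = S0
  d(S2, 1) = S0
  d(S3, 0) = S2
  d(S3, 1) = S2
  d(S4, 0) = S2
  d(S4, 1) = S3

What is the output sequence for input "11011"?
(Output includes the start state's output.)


Start: S0 (output Y)
  --1--> S0 (output Y)
  --1--> S0 (output Y)
  --0--> S1 (output Y)
  --1--> S3 (output Y)
  --1--> S2 (output X)

"YYYYYX"


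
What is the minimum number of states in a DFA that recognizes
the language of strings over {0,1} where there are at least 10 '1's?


States: count = 0, 1, ..., 9, and a final '>= 10' state.
Total: 10 + 1 = 11. Accept = '>= 10' state.

11


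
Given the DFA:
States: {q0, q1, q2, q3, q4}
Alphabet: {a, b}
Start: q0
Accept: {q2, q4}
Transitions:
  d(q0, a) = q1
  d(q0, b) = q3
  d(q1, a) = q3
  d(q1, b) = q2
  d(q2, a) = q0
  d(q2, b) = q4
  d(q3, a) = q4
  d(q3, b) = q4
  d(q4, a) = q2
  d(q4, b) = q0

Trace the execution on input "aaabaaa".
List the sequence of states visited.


Input: aaabaaa
d(q0, a) = q1
d(q1, a) = q3
d(q3, a) = q4
d(q4, b) = q0
d(q0, a) = q1
d(q1, a) = q3
d(q3, a) = q4


q0 -> q1 -> q3 -> q4 -> q0 -> q1 -> q3 -> q4


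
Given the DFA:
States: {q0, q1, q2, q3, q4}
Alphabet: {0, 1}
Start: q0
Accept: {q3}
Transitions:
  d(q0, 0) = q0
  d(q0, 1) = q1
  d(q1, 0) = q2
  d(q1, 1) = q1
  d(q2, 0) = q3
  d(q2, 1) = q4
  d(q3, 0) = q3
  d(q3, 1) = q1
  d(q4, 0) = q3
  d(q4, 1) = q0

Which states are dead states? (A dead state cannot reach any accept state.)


Forward reachability from each state:
  q0 -> reaches accept state q3 (live)
  q1 -> reaches accept state q3 (live)
  q2 -> reaches accept state q3 (live)
  q3 -> reaches accept state q3 (live)
  q4 -> reaches accept state q3 (live)

None (all states can reach an accept state)


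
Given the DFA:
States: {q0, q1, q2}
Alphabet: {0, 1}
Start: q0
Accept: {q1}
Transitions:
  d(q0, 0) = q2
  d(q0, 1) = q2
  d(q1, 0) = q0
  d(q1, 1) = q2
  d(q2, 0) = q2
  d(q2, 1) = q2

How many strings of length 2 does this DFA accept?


Enumerating all length-2 strings:
  "00" -> q2 [reject]
  "01" -> q2 [reject]
  "10" -> q2 [reject]
  "11" -> q2 [reject]

0 out of 4


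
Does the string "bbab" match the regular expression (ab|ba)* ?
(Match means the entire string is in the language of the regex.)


|string| = 4; first = 'b'; last = 'b'

No, "bbab" does not match (ab|ba)*


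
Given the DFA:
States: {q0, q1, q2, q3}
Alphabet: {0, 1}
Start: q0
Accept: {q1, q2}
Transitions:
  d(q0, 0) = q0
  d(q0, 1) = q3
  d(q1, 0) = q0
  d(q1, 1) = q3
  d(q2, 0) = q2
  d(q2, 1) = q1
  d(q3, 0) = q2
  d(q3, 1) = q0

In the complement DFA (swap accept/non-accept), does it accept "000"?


Trace: q0 -> q0 -> q0 -> q0
Final: q0
Original accept: {q1, q2}
Complement: q0 is not in original accept

Yes, complement accepts (original rejects)


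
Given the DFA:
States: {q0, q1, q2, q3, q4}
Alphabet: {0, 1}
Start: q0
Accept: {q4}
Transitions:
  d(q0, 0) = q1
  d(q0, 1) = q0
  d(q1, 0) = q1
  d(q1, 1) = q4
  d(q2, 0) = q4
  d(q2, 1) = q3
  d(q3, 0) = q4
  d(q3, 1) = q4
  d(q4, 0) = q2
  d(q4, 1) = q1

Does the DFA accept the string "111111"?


Trace: q0 -> q0 -> q0 -> q0 -> q0 -> q0 -> q0
Final state: q0
Accept states: {q4}

No, rejected (final state q0 is not an accept state)


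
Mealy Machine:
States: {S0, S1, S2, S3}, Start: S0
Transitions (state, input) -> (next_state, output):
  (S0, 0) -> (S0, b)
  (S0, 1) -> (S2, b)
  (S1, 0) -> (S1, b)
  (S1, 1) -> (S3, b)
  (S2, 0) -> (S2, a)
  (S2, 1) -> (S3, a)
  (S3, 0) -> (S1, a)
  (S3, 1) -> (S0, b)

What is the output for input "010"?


Step-by-step:
  (S0, 0) -> (S0, b)
  (S0, 1) -> (S2, b)
  (S2, 0) -> (S2, a)

"bba"


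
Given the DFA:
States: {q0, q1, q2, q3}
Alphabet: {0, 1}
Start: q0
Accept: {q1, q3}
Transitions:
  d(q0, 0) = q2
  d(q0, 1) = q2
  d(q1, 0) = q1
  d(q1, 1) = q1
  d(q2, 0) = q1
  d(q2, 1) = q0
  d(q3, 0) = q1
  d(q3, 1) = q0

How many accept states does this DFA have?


Accept states listed: {q1, q3}
Counting: q1(1) q3(2)

2


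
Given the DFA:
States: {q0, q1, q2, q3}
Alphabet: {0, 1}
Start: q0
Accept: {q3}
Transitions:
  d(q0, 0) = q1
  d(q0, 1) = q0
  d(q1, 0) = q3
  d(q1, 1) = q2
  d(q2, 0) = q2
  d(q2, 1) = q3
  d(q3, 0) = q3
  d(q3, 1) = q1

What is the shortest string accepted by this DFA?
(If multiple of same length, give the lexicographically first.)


BFS by string length (lex-first path to each state shown):
  len 0: q0<-""
  len 1: q0<-"1", q1<-"0"
  len 2: q0<-"11", q1<-"10", q2<-"01", q3<-"00"
Found accept state at length 2.

"00"


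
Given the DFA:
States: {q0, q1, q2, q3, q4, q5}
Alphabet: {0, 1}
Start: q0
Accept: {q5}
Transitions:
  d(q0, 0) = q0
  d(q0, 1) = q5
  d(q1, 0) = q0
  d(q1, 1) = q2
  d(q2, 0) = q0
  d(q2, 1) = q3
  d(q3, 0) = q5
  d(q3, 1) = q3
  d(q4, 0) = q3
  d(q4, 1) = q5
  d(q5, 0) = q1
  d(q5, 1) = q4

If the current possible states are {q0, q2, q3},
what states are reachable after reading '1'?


Apply transition on '1' from each current state:
  d(q0, 1) = q5
  d(q2, 1) = q3
  d(q3, 1) = q3

{q3, q5}


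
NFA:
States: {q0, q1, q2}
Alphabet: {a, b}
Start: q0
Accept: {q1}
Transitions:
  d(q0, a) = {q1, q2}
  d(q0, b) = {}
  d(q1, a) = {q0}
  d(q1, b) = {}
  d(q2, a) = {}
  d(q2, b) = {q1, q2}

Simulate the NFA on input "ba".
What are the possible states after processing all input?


Start: {q0}
  --b--> {}
  --a--> {}

{} (empty set, no valid transitions)


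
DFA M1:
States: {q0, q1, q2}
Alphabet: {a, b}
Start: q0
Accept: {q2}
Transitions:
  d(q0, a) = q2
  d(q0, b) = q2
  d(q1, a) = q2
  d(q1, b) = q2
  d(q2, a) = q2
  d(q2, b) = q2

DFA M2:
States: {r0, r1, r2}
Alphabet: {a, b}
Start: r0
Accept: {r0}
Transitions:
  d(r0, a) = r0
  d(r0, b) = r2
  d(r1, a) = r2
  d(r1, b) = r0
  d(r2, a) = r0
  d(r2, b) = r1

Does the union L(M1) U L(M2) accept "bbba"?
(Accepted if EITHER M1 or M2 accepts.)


M1: final=q2 accepted=True
M2: final=r0 accepted=True

Yes, union accepts


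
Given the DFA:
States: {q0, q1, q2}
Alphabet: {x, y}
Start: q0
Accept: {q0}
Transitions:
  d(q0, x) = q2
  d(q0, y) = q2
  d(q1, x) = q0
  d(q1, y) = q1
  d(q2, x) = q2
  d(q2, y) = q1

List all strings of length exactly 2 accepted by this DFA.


All strings of length 2: 4 total
Accepted: 0

None


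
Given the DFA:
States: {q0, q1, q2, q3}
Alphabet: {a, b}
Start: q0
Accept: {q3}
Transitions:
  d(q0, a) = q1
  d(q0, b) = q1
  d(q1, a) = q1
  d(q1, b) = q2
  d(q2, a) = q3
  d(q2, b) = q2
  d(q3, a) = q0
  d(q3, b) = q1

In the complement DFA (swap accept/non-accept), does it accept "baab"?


Trace: q0 -> q1 -> q1 -> q1 -> q2
Final: q2
Original accept: {q3}
Complement: q2 is not in original accept

Yes, complement accepts (original rejects)


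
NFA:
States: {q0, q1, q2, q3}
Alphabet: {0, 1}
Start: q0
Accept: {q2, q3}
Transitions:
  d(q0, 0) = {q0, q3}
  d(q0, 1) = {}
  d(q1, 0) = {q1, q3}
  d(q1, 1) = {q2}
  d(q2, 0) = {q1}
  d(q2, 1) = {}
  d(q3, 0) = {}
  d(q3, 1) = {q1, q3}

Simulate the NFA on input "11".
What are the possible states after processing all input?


Start: {q0}
  --1--> {}
  --1--> {}

{} (empty set, no valid transitions)


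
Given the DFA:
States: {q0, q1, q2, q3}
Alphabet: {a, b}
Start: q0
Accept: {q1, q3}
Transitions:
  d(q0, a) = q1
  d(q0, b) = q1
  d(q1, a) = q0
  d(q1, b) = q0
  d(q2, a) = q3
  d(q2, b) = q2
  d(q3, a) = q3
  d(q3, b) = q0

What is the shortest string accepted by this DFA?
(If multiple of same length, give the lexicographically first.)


BFS by string length (lex-first path to each state shown):
  len 0: q0<-""
  len 1: q1<-"a"
Found accept state at length 1.

"a"


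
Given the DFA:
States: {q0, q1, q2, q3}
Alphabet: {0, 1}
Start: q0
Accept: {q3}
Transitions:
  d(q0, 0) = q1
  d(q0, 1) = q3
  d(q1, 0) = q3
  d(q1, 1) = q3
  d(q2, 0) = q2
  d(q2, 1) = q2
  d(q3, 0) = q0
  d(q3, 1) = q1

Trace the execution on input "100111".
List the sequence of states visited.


Input: 100111
d(q0, 1) = q3
d(q3, 0) = q0
d(q0, 0) = q1
d(q1, 1) = q3
d(q3, 1) = q1
d(q1, 1) = q3


q0 -> q3 -> q0 -> q1 -> q3 -> q1 -> q3


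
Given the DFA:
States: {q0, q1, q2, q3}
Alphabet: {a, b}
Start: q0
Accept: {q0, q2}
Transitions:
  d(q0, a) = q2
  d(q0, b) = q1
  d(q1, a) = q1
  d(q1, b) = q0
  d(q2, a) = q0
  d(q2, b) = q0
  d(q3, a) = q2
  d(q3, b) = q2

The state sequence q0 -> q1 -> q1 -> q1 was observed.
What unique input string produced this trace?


Trace back each transition to find the symbol:
  q0 --[b]--> q1
  q1 --[a]--> q1
  q1 --[a]--> q1

"baa"


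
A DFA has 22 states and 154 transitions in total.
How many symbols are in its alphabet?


Each state has exactly one transition per symbol.
|alphabet| = transitions / states = 154 / 22 = 7

7


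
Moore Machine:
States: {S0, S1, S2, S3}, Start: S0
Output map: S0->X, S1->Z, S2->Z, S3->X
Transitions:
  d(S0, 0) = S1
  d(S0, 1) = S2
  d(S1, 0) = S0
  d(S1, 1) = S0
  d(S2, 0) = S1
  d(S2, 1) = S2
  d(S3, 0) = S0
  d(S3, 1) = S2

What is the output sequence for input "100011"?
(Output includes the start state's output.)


Start: S0 (output X)
  --1--> S2 (output Z)
  --0--> S1 (output Z)
  --0--> S0 (output X)
  --0--> S1 (output Z)
  --1--> S0 (output X)
  --1--> S2 (output Z)

"XZZXZXZ"


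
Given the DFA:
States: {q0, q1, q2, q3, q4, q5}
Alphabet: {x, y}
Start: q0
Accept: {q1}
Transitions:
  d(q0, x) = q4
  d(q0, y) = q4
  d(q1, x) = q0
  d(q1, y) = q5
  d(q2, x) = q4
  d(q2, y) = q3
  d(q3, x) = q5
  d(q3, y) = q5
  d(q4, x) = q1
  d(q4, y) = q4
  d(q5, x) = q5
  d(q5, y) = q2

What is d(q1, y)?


Looking up transition d(q1, y)

q5


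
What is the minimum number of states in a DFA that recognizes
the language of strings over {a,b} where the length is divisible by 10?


States track (length) mod 10.
Need 10 states: one per remainder 0..9; accept = remainder 0.

10


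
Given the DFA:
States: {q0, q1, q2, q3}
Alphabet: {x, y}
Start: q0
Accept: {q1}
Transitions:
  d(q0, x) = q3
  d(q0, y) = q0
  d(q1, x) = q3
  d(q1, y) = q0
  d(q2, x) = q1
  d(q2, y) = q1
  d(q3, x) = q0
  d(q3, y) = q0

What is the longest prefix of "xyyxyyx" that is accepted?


Run the DFA, marking each prefix where the state is accepting:
  "" -> q0 [reject]
  "x" -> q3 [reject]
  "xy" -> q0 [reject]
  "xyy" -> q0 [reject]
  "xyyx" -> q3 [reject]
  "xyyxy" -> q0 [reject]
  "xyyxyy" -> q0 [reject]
  "xyyxyyx" -> q3 [reject]

No prefix is accepted


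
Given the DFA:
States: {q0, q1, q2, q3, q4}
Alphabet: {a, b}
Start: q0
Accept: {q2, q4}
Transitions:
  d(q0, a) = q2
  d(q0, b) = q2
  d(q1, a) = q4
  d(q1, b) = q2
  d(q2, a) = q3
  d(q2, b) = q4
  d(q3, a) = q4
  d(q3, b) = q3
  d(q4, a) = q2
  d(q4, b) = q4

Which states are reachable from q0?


BFS from q0:
  layer 0: {q0}
  layer 1: {q2}
  layer 2: {q3, q4}

{q0, q2, q3, q4}


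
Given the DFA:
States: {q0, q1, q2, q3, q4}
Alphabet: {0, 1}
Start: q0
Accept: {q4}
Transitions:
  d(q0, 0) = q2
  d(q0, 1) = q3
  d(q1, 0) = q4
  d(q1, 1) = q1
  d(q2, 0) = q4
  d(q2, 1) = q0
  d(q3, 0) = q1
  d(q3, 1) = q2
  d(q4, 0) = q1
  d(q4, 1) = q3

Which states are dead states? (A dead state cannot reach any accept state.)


Forward reachability from each state:
  q0 -> reaches accept state q4 (live)
  q1 -> reaches accept state q4 (live)
  q2 -> reaches accept state q4 (live)
  q3 -> reaches accept state q4 (live)
  q4 -> reaches accept state q4 (live)

None (all states can reach an accept state)


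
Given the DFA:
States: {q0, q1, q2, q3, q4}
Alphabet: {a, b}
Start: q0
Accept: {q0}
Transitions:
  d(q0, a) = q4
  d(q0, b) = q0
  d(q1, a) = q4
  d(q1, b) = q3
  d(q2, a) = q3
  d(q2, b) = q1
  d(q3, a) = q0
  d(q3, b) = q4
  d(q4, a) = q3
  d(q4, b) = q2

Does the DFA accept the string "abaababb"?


Trace: q0 -> q4 -> q2 -> q3 -> q0 -> q0 -> q4 -> q2 -> q1
Final state: q1
Accept states: {q0}

No, rejected (final state q1 is not an accept state)


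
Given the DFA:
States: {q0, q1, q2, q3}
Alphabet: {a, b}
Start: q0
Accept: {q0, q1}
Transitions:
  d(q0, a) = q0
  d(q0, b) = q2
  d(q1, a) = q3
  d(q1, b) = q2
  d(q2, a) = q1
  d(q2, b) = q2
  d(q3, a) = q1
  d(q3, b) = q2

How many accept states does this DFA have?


Accept states listed: {q0, q1}
Counting: q0(1) q1(2)

2


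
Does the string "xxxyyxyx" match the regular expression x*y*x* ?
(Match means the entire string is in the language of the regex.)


|string| = 8; first = 'x'; last = 'x'

No, "xxxyyxyx" does not match x*y*x*


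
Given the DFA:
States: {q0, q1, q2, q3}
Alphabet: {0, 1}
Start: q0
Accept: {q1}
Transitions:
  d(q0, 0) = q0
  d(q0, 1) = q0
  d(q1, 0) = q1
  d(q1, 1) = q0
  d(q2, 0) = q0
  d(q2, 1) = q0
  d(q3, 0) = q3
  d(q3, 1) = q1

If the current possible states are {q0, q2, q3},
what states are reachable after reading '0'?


Apply transition on '0' from each current state:
  d(q0, 0) = q0
  d(q2, 0) = q0
  d(q3, 0) = q3

{q0, q3}


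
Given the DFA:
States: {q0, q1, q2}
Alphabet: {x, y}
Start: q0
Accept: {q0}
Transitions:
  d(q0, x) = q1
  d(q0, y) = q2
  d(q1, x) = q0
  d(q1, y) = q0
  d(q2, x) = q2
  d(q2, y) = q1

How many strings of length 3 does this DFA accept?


Enumerating all length-3 strings:
  "xxx" -> q1 [reject]
  "xxy" -> q2 [reject]
  "xyx" -> q1 [reject]
  "xyy" -> q2 [reject]
  "yxx" -> q2 [reject]
  "yxy" -> q1 [reject]
  "yyx" -> q0 [accept]
  "yyy" -> q0 [accept]

2 out of 8


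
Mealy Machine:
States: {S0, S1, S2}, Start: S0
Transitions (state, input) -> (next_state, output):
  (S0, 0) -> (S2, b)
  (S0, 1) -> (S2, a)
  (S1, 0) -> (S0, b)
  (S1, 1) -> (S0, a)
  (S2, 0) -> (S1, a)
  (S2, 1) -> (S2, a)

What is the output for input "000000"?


Step-by-step:
  (S0, 0) -> (S2, b)
  (S2, 0) -> (S1, a)
  (S1, 0) -> (S0, b)
  (S0, 0) -> (S2, b)
  (S2, 0) -> (S1, a)
  (S1, 0) -> (S0, b)

"babbab"


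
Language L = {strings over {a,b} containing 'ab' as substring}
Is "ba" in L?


'ab' does not occur

No, "ba" is not in L


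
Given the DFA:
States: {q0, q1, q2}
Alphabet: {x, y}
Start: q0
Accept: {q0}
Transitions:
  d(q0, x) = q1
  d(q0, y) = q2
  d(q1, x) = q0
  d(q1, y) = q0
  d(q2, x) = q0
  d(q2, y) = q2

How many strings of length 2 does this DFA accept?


Enumerating all length-2 strings:
  "xx" -> q0 [accept]
  "xy" -> q0 [accept]
  "yx" -> q0 [accept]
  "yy" -> q2 [reject]

3 out of 4


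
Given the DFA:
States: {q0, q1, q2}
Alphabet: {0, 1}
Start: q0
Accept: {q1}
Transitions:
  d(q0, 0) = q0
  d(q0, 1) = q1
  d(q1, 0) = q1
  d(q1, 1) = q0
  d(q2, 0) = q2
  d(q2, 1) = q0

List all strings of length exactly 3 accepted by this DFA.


All strings of length 3: 8 total
Accepted: 4

"001", "010", "100", "111"


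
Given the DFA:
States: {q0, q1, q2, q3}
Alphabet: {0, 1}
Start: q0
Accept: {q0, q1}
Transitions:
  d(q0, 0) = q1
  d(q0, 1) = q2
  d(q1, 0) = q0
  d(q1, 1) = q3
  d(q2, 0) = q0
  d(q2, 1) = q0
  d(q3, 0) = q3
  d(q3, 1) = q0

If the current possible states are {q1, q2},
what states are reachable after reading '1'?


Apply transition on '1' from each current state:
  d(q1, 1) = q3
  d(q2, 1) = q0

{q0, q3}


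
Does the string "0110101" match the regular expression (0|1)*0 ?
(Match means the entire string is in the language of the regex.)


|string| = 7; first = '0'; last = '1'

No, "0110101" does not match (0|1)*0


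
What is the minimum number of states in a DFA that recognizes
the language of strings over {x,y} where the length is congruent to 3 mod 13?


States track (length) mod 13.
Need 13 states: one per remainder 0..12; accept = remainder 3.

13


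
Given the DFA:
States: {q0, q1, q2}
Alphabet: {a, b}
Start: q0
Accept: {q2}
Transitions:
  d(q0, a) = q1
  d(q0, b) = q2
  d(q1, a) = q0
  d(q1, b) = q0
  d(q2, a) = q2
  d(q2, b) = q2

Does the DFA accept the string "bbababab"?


Trace: q0 -> q2 -> q2 -> q2 -> q2 -> q2 -> q2 -> q2 -> q2
Final state: q2
Accept states: {q2}

Yes, accepted (final state q2 is an accept state)


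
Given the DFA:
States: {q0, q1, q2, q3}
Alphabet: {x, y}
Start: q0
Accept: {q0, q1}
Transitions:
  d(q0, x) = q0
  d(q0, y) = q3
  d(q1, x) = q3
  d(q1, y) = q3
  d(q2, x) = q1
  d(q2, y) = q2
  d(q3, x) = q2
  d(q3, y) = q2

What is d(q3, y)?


Looking up transition d(q3, y)

q2


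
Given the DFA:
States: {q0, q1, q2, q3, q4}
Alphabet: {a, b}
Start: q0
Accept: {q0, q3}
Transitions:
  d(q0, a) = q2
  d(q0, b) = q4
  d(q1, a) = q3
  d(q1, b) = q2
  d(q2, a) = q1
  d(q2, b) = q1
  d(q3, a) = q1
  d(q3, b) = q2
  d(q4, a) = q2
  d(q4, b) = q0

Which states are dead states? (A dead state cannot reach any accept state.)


Forward reachability from each state:
  q0 -> reaches accept state q0 (live)
  q1 -> reaches accept state q3 (live)
  q2 -> reaches accept state q3 (live)
  q3 -> reaches accept state q3 (live)
  q4 -> reaches accept state q0 (live)

None (all states can reach an accept state)


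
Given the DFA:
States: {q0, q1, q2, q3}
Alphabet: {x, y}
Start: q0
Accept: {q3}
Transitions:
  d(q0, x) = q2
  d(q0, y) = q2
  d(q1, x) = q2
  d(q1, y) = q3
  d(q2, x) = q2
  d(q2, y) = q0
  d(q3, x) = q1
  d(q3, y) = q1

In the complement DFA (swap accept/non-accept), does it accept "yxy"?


Trace: q0 -> q2 -> q2 -> q0
Final: q0
Original accept: {q3}
Complement: q0 is not in original accept

Yes, complement accepts (original rejects)


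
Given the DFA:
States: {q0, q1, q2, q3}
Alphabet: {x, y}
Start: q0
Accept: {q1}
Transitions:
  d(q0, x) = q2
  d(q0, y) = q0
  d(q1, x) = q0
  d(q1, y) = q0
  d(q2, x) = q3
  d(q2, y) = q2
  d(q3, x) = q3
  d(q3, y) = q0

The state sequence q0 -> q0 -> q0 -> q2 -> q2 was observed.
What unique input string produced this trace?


Trace back each transition to find the symbol:
  q0 --[y]--> q0
  q0 --[y]--> q0
  q0 --[x]--> q2
  q2 --[y]--> q2

"yyxy"


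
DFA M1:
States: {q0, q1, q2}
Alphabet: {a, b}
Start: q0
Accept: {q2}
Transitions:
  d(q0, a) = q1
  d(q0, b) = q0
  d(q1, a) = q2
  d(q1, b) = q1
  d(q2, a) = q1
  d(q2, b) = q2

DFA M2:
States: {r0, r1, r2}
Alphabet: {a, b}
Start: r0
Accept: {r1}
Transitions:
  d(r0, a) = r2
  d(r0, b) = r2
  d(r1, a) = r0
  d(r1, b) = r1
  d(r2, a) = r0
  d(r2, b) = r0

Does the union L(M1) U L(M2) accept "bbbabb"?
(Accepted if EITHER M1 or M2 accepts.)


M1: final=q1 accepted=False
M2: final=r0 accepted=False

No, union rejects (neither accepts)


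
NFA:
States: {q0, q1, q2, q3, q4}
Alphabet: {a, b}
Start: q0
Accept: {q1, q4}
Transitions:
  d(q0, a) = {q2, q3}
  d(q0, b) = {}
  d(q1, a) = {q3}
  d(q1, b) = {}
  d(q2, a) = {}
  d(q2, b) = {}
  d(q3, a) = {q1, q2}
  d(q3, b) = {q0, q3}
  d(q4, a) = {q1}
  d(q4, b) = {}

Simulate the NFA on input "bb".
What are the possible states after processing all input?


Start: {q0}
  --b--> {}
  --b--> {}

{} (empty set, no valid transitions)


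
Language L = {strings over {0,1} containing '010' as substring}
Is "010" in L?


'010' occurs at index 0

Yes, "010" is in L


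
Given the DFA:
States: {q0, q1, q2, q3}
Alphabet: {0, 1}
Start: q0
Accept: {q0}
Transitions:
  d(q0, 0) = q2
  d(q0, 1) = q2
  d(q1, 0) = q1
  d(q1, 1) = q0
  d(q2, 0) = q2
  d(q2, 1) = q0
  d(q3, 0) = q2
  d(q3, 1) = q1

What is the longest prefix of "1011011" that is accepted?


Run the DFA, marking each prefix where the state is accepting:
  "" -> q0 [accept]
  "1" -> q2 [reject]
  "10" -> q2 [reject]
  "101" -> q0 [accept]
  "1011" -> q2 [reject]
  "10110" -> q2 [reject]
  "101101" -> q0 [accept]
  "1011011" -> q2 [reject]

"101101"


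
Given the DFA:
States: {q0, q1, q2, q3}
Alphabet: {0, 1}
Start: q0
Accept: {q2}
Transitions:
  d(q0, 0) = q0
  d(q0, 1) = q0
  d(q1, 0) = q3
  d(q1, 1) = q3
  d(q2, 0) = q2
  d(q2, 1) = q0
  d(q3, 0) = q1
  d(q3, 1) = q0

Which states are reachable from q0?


BFS from q0:
  layer 0: {q0}

{q0}


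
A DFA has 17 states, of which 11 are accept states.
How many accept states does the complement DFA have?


Complement swaps accept and non-accept states.
17 - 11 = 6

6


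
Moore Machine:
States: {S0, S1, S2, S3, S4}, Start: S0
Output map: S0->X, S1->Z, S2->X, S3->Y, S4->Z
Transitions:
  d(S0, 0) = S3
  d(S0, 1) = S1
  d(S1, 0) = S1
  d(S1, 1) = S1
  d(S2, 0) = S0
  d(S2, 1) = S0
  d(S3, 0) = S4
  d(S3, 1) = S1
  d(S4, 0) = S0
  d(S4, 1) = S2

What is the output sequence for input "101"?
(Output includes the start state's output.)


Start: S0 (output X)
  --1--> S1 (output Z)
  --0--> S1 (output Z)
  --1--> S1 (output Z)

"XZZZ"


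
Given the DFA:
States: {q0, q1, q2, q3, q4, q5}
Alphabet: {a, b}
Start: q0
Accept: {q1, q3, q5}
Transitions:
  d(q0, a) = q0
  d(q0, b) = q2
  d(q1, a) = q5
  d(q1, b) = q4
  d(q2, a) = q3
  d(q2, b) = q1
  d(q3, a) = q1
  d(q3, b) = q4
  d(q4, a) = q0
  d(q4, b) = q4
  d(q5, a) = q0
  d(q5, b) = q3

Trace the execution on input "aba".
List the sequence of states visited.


Input: aba
d(q0, a) = q0
d(q0, b) = q2
d(q2, a) = q3


q0 -> q0 -> q2 -> q3


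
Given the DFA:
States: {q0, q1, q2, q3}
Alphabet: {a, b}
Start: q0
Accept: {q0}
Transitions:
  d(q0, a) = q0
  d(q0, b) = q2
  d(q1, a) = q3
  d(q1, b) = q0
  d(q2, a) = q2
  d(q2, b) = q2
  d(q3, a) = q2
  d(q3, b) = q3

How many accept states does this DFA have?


Accept states listed: {q0}
Counting: q0(1)

1


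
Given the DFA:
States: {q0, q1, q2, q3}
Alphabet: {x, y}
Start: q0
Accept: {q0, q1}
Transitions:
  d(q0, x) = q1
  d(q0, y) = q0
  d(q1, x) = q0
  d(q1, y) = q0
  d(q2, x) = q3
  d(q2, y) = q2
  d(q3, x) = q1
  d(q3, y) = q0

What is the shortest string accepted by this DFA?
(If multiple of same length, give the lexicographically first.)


BFS by string length (lex-first path to each state shown):
  len 0: q0<-""
Found accept state at length 0.

"" (empty string)


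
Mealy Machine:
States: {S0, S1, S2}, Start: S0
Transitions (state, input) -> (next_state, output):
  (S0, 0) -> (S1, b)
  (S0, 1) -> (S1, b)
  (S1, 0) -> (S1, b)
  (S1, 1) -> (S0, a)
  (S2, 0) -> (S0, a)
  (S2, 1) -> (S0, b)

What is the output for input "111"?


Step-by-step:
  (S0, 1) -> (S1, b)
  (S1, 1) -> (S0, a)
  (S0, 1) -> (S1, b)

"bab"


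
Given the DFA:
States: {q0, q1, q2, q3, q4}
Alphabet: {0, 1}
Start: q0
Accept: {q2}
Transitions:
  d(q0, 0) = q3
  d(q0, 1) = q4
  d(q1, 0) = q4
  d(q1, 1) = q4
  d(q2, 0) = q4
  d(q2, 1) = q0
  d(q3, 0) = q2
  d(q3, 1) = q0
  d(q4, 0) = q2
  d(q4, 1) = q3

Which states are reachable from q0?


BFS from q0:
  layer 0: {q0}
  layer 1: {q3, q4}
  layer 2: {q2}

{q0, q2, q3, q4}


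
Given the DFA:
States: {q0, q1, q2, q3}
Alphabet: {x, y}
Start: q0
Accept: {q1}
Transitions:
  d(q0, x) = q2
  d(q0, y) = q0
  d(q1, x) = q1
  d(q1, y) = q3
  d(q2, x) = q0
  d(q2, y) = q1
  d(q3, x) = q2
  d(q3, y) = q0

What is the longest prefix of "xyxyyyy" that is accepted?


Run the DFA, marking each prefix where the state is accepting:
  "" -> q0 [reject]
  "x" -> q2 [reject]
  "xy" -> q1 [accept]
  "xyx" -> q1 [accept]
  "xyxy" -> q3 [reject]
  "xyxyy" -> q0 [reject]
  "xyxyyy" -> q0 [reject]
  "xyxyyyy" -> q0 [reject]

"xyx"


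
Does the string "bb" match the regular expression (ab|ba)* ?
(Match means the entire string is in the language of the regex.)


|string| = 2; first = 'b'; last = 'b'

No, "bb" does not match (ab|ba)*


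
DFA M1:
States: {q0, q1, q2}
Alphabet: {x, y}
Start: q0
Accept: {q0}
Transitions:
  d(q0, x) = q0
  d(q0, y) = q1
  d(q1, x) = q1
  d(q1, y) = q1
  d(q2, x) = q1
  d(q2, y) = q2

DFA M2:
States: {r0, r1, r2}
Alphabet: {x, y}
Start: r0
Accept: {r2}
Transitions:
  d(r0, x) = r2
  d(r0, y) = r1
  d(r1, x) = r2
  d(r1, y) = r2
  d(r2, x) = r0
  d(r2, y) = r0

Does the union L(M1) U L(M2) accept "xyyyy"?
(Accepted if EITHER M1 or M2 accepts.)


M1: final=q1 accepted=False
M2: final=r0 accepted=False

No, union rejects (neither accepts)


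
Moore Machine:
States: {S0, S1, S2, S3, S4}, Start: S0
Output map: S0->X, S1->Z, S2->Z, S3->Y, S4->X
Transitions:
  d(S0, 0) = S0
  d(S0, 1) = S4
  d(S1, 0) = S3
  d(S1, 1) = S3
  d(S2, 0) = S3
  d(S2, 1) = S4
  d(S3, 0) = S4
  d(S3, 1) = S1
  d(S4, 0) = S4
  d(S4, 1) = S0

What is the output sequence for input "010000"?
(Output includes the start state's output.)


Start: S0 (output X)
  --0--> S0 (output X)
  --1--> S4 (output X)
  --0--> S4 (output X)
  --0--> S4 (output X)
  --0--> S4 (output X)
  --0--> S4 (output X)

"XXXXXXX"


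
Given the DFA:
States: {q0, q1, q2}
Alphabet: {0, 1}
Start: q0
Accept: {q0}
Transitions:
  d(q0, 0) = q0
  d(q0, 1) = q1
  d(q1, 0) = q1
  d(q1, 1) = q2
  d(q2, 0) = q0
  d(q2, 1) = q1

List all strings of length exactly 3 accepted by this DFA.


All strings of length 3: 8 total
Accepted: 2

"000", "110"


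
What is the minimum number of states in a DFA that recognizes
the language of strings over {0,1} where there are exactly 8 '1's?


States: count = 0, 1, ..., 8 (that's 9 states), plus a dead state for count > 8.
Total: 9 + 1 = 10. Accept = count-8 state.

10


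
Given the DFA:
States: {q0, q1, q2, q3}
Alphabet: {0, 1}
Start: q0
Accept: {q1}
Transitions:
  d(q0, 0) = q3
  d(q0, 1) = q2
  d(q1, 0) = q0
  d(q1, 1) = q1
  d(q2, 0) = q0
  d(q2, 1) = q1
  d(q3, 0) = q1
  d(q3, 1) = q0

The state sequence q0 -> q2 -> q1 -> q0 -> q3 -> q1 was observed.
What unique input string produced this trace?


Trace back each transition to find the symbol:
  q0 --[1]--> q2
  q2 --[1]--> q1
  q1 --[0]--> q0
  q0 --[0]--> q3
  q3 --[0]--> q1

"11000"


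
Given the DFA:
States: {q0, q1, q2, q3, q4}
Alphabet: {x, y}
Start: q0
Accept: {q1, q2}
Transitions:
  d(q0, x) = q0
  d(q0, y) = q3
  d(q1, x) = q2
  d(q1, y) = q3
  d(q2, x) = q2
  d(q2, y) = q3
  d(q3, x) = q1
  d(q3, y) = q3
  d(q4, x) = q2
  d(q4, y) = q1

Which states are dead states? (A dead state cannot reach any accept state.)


Forward reachability from each state:
  q0 -> reaches accept state q1 (live)
  q1 -> reaches accept state q1 (live)
  q2 -> reaches accept state q1 (live)
  q3 -> reaches accept state q1 (live)
  q4 -> reaches accept state q1 (live)

None (all states can reach an accept state)


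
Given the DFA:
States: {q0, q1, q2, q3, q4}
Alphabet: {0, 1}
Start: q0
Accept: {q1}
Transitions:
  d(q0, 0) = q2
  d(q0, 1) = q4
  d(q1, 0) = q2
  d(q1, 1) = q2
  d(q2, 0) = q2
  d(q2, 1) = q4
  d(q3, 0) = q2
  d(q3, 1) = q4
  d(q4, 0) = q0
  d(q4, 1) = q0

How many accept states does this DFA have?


Accept states listed: {q1}
Counting: q1(1)

1


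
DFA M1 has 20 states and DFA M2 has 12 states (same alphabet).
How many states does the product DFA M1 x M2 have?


Product construction pairs every M1 state with every M2 state.
20 * 12 = 240

240


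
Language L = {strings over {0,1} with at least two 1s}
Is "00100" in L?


count('1') = 1

No, "00100" is not in L


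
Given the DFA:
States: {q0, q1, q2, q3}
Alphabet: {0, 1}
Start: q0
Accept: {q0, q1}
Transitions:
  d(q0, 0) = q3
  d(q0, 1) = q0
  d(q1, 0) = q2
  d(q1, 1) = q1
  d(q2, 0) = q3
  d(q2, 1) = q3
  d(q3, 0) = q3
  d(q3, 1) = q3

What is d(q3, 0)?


Looking up transition d(q3, 0)

q3


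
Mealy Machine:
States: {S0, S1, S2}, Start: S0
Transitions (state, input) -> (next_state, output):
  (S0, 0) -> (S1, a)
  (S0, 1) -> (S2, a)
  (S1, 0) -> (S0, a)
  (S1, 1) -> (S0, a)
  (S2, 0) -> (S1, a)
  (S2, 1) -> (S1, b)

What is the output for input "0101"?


Step-by-step:
  (S0, 0) -> (S1, a)
  (S1, 1) -> (S0, a)
  (S0, 0) -> (S1, a)
  (S1, 1) -> (S0, a)

"aaaa"


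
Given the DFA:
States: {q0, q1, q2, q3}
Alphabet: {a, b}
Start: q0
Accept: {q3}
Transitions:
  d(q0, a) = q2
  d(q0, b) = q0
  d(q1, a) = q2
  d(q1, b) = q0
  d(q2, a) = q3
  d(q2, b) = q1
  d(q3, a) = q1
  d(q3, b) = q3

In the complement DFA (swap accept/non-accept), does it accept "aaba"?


Trace: q0 -> q2 -> q3 -> q3 -> q1
Final: q1
Original accept: {q3}
Complement: q1 is not in original accept

Yes, complement accepts (original rejects)


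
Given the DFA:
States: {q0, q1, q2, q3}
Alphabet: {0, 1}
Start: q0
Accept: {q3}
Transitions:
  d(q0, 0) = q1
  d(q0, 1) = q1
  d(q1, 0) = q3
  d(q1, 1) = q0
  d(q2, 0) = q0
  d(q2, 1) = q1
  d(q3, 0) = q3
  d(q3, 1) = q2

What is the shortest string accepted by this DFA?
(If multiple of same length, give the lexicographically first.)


BFS by string length (lex-first path to each state shown):
  len 0: q0<-""
  len 1: q1<-"0"
  len 2: q0<-"01", q3<-"00"
Found accept state at length 2.

"00"


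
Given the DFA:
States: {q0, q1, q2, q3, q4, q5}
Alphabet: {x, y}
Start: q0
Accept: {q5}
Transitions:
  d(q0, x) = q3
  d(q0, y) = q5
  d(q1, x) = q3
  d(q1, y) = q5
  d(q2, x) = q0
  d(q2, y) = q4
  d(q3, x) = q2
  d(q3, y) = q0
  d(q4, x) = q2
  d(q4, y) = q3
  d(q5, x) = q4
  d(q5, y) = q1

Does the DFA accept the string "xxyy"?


Trace: q0 -> q3 -> q2 -> q4 -> q3
Final state: q3
Accept states: {q5}

No, rejected (final state q3 is not an accept state)


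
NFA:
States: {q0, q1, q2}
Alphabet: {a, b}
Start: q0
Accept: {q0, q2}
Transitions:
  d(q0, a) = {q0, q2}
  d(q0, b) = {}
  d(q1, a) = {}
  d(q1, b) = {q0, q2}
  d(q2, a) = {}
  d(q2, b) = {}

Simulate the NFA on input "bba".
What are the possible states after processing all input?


Start: {q0}
  --b--> {}
  --b--> {}
  --a--> {}

{} (empty set, no valid transitions)


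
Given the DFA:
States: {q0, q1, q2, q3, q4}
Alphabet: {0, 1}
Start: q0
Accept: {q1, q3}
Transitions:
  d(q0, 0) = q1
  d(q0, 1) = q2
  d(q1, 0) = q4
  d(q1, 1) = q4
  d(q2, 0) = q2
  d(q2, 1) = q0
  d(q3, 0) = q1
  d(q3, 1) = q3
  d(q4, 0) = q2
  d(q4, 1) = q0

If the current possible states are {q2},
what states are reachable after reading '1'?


Apply transition on '1' from each current state:
  d(q2, 1) = q0

{q0}


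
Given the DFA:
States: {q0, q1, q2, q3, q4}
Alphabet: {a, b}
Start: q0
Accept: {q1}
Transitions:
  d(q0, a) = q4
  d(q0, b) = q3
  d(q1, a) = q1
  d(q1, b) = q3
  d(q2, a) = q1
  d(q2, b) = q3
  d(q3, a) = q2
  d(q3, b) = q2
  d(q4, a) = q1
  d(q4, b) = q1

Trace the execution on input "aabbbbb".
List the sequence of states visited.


Input: aabbbbb
d(q0, a) = q4
d(q4, a) = q1
d(q1, b) = q3
d(q3, b) = q2
d(q2, b) = q3
d(q3, b) = q2
d(q2, b) = q3


q0 -> q4 -> q1 -> q3 -> q2 -> q3 -> q2 -> q3


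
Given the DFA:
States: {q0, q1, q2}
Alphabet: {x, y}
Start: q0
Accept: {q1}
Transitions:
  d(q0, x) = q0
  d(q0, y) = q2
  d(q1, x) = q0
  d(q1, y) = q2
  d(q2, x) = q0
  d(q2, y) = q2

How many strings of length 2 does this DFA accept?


Enumerating all length-2 strings:
  "xx" -> q0 [reject]
  "xy" -> q2 [reject]
  "yx" -> q0 [reject]
  "yy" -> q2 [reject]

0 out of 4


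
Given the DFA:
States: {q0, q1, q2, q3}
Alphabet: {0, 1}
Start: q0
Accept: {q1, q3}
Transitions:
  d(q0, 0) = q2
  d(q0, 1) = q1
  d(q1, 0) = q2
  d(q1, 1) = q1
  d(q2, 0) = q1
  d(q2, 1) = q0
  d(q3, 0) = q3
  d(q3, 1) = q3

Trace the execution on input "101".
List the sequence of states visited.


Input: 101
d(q0, 1) = q1
d(q1, 0) = q2
d(q2, 1) = q0


q0 -> q1 -> q2 -> q0


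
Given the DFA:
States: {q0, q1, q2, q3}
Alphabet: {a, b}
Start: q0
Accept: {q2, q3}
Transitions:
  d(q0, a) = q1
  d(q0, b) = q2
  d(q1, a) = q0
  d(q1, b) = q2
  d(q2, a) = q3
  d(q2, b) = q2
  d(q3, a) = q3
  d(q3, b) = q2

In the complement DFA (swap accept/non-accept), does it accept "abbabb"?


Trace: q0 -> q1 -> q2 -> q2 -> q3 -> q2 -> q2
Final: q2
Original accept: {q2, q3}
Complement: q2 is in original accept

No, complement rejects (original accepts)


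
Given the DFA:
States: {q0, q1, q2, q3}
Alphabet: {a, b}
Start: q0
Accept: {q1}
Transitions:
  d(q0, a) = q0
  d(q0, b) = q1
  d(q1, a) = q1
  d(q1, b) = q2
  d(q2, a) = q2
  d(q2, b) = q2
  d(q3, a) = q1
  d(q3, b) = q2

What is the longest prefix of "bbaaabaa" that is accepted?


Run the DFA, marking each prefix where the state is accepting:
  "" -> q0 [reject]
  "b" -> q1 [accept]
  "bb" -> q2 [reject]
  "bba" -> q2 [reject]
  "bbaa" -> q2 [reject]
  "bbaaa" -> q2 [reject]
  "bbaaab" -> q2 [reject]
  "bbaaaba" -> q2 [reject]
  "bbaaabaa" -> q2 [reject]

"b"


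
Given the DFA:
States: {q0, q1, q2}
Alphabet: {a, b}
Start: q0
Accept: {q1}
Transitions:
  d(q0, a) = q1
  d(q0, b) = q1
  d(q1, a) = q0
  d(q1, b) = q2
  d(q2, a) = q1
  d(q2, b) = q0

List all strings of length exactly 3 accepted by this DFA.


All strings of length 3: 8 total
Accepted: 6

"aaa", "aab", "aba", "baa", "bab", "bba"


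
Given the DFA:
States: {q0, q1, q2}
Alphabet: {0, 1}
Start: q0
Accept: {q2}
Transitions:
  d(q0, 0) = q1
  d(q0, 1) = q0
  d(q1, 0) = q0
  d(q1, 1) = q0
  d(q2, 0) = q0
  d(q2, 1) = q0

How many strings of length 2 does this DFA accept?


Enumerating all length-2 strings:
  "00" -> q0 [reject]
  "01" -> q0 [reject]
  "10" -> q1 [reject]
  "11" -> q0 [reject]

0 out of 4


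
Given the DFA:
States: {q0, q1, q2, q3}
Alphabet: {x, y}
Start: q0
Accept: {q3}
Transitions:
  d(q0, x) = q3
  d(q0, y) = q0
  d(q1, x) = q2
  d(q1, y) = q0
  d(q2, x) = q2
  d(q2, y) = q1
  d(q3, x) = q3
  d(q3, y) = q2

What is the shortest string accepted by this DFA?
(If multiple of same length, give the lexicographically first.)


BFS by string length (lex-first path to each state shown):
  len 0: q0<-""
  len 1: q0<-"y", q3<-"x"
Found accept state at length 1.

"x"


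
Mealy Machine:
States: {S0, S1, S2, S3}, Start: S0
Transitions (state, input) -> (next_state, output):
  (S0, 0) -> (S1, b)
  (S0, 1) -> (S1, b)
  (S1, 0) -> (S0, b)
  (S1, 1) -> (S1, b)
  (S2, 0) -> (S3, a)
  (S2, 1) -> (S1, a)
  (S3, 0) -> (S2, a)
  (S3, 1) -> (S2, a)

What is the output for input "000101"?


Step-by-step:
  (S0, 0) -> (S1, b)
  (S1, 0) -> (S0, b)
  (S0, 0) -> (S1, b)
  (S1, 1) -> (S1, b)
  (S1, 0) -> (S0, b)
  (S0, 1) -> (S1, b)

"bbbbbb"
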